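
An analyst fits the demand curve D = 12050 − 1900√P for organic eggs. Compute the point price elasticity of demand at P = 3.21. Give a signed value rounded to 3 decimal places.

dD/dP = −1900/(2√P) = -530.238. At P = 3.21, D = 8645.87.
Ed = (dD/dP)·(P/D) = (-530.238) × (3.21/8645.87) = -0.19686…

-0.197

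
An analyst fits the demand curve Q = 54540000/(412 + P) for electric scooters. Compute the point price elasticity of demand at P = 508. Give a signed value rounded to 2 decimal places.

-0.55

dQ/dP = −54540000/(412 + P)² = -64.4376. At P = 508, Q = 59282.6.
Ed = (dQ/dP)·(P/Q) = (-64.4376) × (508/59282.6) = -0.5521…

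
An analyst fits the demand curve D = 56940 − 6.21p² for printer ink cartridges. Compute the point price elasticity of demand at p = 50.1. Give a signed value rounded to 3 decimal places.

dD/dp = −2·6.21·p = -622.242. At p = 50.1, D = 41352.8379.
Ed = (dD/dp)·(p/D) = (-622.242) × (50.1/41352.8379) = -0.75386…

-0.754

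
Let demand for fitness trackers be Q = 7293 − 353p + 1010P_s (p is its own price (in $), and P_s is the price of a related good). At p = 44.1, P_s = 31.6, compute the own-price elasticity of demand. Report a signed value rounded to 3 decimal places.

-0.658

At the given values, Q = 7293 − 353(44.1) + 1010(31.6) = 23641.7.
∂Q/∂p = −353.
E = (-353) × (44.1/23641.7) = -0.65846…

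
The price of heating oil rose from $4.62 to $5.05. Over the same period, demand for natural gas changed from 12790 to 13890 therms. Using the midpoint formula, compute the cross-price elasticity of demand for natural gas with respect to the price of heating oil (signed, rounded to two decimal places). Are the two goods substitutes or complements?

0.93; substitutes

%ΔQ_{natural gas} = (13890 − 12790)/avg = 1100/13340 = 0.082458…
%ΔP_{heating oil} = (5.05 − 4.62)/avg = 0.43/4.835 = 0.088934…
E_cross = (1100/13340) / (0.43/4.835) = 0.9271…
E_cross > 0 ⇒ the goods are substitutes.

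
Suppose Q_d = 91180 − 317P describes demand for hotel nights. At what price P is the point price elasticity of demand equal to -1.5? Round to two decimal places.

Ed = −317P/(91180 − 317P). Set this equal to -1.5:
317P = 1.5·(91180 − 317P) ⇒ 317P(1 + 1.5) = 1.5·91180
P = 1.5·91180 / (317·2.5) = 172.5804…

172.58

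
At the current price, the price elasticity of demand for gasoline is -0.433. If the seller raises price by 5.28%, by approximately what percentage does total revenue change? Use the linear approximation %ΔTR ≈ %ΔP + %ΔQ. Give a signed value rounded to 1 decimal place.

+3.0%

%ΔQ ≈ Ed × %ΔP = (-0.433) × (+5.28%) = -2.2862%
%ΔTR ≈ %ΔP + %ΔQ = (+5.28%) + (-2.2862%) = +2.9938%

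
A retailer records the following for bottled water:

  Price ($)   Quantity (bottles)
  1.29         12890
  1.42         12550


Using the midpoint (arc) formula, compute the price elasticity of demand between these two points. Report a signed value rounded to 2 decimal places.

-0.28

%ΔQ = (12550 − 12890) / [(12890 + 12550)/2] = -340/12720 = -0.026729…
%ΔP = (1.42 − 1.29) / [(1.29 + 1.42)/2] = 0.13/1.355 = 0.095940…
Arc Ed = %ΔQ / %ΔP = (-340/12720) / (0.13/1.355) = -0.2786…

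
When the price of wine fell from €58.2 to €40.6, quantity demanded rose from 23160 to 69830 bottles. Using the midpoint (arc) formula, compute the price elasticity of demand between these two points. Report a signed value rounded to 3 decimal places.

-2.817

%ΔQ = (69830 − 23160) / [(23160 + 69830)/2] = 46670/46495 = 1.003763…
%ΔP = (40.6 − 58.2) / [(58.2 + 40.6)/2] = -17.6/49.4 = -0.356275…
Arc Ed = %ΔQ / %ΔP = (46670/46495) / (-17.6/49.4) = -2.81738…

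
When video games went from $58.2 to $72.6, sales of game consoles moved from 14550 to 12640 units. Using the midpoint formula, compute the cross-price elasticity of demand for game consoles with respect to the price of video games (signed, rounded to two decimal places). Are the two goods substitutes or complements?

-0.64; complements

%ΔQ_{game consoles} = (12640 − 14550)/avg = -1910/13595 = -0.140492…
%ΔP_{video games} = (72.6 − 58.2)/avg = 14.4/65.4 = 0.220183…
E_cross = (-1910/13595) / (14.4/65.4) = -0.6380…
E_cross < 0 ⇒ the goods are complements.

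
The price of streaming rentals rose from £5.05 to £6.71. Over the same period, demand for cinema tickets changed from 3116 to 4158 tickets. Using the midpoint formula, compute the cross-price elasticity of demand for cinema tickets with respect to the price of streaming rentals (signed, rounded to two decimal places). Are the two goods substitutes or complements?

%ΔQ_{cinema tickets} = (4158 − 3116)/avg = 1042/3637 = 0.286499…
%ΔP_{streaming rentals} = (6.71 − 5.05)/avg = 1.66/5.88 = 0.282312…
E_cross = (1042/3637) / (1.66/5.88) = 1.0148…
E_cross > 0 ⇒ the goods are substitutes.

1.01; substitutes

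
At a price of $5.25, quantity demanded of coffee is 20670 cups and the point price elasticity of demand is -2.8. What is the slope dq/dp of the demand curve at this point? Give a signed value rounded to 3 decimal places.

Ed = (dq/dp)·(p/q) ⇒ dq/dp = Ed·q/p = (-2.8)·20670/5.25 = -11024

-11024.000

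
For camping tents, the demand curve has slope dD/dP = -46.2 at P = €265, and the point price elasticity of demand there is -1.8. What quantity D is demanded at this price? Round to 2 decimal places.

6801.67

Ed = (dD/dP)·(P/D) ⇒ D = (dD/dP)·P/Ed = (-46.2)·265/(-1.8) = 6801.6666…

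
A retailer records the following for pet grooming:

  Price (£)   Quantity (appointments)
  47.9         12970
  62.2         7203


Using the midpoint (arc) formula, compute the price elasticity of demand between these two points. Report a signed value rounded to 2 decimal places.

%ΔQ = (7203 − 12970) / [(12970 + 7203)/2] = -5767/10086.5 = -0.571754…
%ΔP = (62.2 − 47.9) / [(47.9 + 62.2)/2] = 14.3/55.05 = 0.259763…
Arc Ed = %ΔQ / %ΔP = (-5767/10086.5) / (14.3/55.05) = -2.2010…

-2.20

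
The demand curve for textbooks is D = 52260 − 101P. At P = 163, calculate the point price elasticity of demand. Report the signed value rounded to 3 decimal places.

-0.460

dD/dP = −101. At P = 163, D = 52260 − 101(163) = 35797.
Ed = (dD/dP)·(P/D) = −101 × (163/35797) = -0.45989…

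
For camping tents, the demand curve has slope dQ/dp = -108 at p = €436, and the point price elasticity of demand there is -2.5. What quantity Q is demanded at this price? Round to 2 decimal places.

Ed = (dQ/dp)·(p/Q) ⇒ Q = (dQ/dp)·p/Ed = (-108)·436/(-2.5) = 18835.2

18835.20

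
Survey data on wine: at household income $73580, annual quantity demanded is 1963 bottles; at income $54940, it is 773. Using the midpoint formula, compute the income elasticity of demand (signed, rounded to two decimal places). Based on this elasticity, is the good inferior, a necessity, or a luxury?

3.00; luxury

%ΔQ = (773 − 1963)/[( 1963 + 773)/2] = -1190/1368 = -0.869883…
%ΔIncome = (54940 − 73580)/[( 73580 + 54940)/2] = -18640/64260 = -0.290071…
E_income = (-1190/1368) / (-18640/64260) = 2.9988…
E_income > 1 ⇒ normal good, luxury.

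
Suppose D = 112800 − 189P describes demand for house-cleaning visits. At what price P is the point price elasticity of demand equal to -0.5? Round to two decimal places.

Ed = −189P/(112800 − 189P). Set this equal to -0.5:
189P = 0.5·(112800 − 189P) ⇒ 189P(1 + 0.5) = 0.5·112800
P = 0.5·112800 / (189·1.5) = 198.9417…

198.94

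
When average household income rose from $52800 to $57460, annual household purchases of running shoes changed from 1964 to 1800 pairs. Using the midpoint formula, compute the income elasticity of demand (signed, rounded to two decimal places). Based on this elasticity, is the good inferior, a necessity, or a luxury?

%ΔQ = (1800 − 1964)/[( 1964 + 1800)/2] = -164/1882 = -0.087141…
%ΔIncome = (57460 − 52800)/[( 52800 + 57460)/2] = 4660/55130 = 0.084527…
E_income = (-164/1882) / (4660/55130) = -1.0309…
E_income < 0 ⇒ inferior good.

-1.03; inferior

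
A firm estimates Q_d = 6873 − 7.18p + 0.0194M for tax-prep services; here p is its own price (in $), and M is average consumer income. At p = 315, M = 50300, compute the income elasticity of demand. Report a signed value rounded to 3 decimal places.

0.175

At the given values, Q_d = 6873 − 7.18(315) + 0.0194(50300) = 5587.12.
∂Q_d/∂M = 0.0194.
E = (0.0194) × (50300/5587.12) = 0.17465…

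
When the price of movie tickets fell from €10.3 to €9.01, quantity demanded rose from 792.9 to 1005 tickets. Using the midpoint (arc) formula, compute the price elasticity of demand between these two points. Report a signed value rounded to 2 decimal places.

%ΔQ = (1005 − 792.9) / [(792.9 + 1005)/2] = 212.1/898.95 = 0.235941…
%ΔP = (9.01 − 10.3) / [(10.3 + 9.01)/2] = -1.29/9.655 = -0.133609…
Arc Ed = %ΔQ / %ΔP = (212.1/898.95) / (-1.29/9.655) = -1.7659…

-1.77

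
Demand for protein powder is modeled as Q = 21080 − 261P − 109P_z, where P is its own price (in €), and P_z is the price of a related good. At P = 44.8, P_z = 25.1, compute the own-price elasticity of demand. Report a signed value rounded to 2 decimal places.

At the given values, Q = 21080 − 261(44.8) − 109(25.1) = 6651.3.
∂Q/∂P = −261.
E = (-261) × (44.8/6651.3) = -1.7579…

-1.76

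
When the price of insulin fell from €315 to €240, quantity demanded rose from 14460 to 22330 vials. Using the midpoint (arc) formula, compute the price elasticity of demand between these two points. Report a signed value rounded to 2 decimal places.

-1.58

%ΔQ = (22330 − 14460) / [(14460 + 22330)/2] = 7870/18395 = 0.427833…
%ΔP = (240 − 315) / [(315 + 240)/2] = -75/277.5 = -0.270270…
Arc Ed = %ΔQ / %ΔP = (7870/18395) / (-75/277.5) = -1.5829…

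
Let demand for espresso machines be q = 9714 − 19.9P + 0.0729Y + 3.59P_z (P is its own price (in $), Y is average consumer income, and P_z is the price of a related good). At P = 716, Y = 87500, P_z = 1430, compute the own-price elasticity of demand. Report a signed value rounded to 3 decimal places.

-2.042

At the given values, q = 9714 − 19.9(716) + 0.0729(87500) + 3.59(1430) = 6978.05.
∂q/∂P = −19.9.
E = (-19.9) × (716/6978.05) = -2.04188…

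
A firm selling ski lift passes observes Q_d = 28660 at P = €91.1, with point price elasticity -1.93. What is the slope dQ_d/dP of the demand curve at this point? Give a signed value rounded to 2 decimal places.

Ed = (dQ_d/dP)·(P/Q_d) ⇒ dQ_d/dP = Ed·Q_d/P = (-1.93)·28660/91.1 = -607.1767…

-607.18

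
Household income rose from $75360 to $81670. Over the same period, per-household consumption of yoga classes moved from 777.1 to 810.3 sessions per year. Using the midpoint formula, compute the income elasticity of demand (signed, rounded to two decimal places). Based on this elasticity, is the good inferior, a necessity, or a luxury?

%ΔQ = (810.3 − 777.1)/[( 777.1 + 810.3)/2] = 33.2/793.7 = 0.041829…
%ΔIncome = (81670 − 75360)/[( 75360 + 81670)/2] = 6310/78515 = 0.080366…
E_income = (33.2/793.7) / (6310/78515) = 0.5204…
0 < E_income < 1 ⇒ normal good, necessity.

0.52; necessity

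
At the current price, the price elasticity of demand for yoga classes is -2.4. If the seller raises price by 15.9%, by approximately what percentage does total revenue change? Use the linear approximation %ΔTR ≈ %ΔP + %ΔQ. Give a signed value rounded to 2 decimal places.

%ΔQ ≈ Ed × %ΔP = (-2.4) × (+15.9%) = -38.1600%
%ΔTR ≈ %ΔP + %ΔQ = (+15.9%) + (-38.1600%) = -22.2600%

-22.26%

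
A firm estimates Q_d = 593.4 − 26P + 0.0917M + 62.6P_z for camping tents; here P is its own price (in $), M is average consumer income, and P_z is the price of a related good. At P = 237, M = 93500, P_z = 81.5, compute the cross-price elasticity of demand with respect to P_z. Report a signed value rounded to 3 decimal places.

0.629

At the given values, Q_d = 593.4 − 26(237) + 0.0917(93500) + 62.6(81.5) = 8107.25.
∂Q_d/∂P_z = 62.6.
E = (62.6) × (81.5/8107.25) = 0.62930…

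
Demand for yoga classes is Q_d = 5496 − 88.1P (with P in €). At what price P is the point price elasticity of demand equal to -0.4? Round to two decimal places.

17.82

Ed = −88.1P/(5496 − 88.1P). Set this equal to -0.4:
88.1P = 0.4·(5496 − 88.1P) ⇒ 88.1P(1 + 0.4) = 0.4·5496
P = 0.4·5496 / (88.1·1.4) = 17.8239…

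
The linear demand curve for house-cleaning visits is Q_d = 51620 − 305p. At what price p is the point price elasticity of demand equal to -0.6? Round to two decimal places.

Ed = −305p/(51620 − 305p). Set this equal to -0.6:
305p = 0.6·(51620 − 305p) ⇒ 305p(1 + 0.6) = 0.6·51620
p = 0.6·51620 / (305·1.6) = 63.4672…

63.47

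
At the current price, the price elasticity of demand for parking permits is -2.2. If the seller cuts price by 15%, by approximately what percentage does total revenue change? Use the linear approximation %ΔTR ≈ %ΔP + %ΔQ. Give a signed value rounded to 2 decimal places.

+18.00%

%ΔQ ≈ Ed × %ΔP = (-2.2) × (-15%) = +33.0000%
%ΔTR ≈ %ΔP + %ΔQ = (-15%) + (+33.0000%) = +18.0000%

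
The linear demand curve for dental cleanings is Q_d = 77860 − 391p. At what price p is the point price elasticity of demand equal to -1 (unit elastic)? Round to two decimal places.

99.57

Ed = −391p/(77860 − 391p). Set this equal to -1:
391p = 1·(77860 − 391p) ⇒ 391p(1 + 1) = 1·77860
p = 1·77860 / (391·2) = 99.5652…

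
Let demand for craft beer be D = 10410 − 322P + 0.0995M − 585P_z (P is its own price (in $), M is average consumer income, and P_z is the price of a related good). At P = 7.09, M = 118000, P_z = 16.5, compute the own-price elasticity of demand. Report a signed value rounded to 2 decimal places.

At the given values, D = 10410 − 322(7.09) + 0.0995(118000) − 585(16.5) = 10215.52.
∂D/∂P = −322.
E = (-322) × (7.09/10215.52) = -0.2234…

-0.22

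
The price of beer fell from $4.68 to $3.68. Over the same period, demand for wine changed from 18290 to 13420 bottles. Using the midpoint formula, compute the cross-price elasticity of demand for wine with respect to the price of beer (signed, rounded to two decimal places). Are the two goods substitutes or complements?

1.28; substitutes

%ΔQ_{wine} = (13420 − 18290)/avg = -4870/15855 = -0.307158…
%ΔP_{beer} = (3.68 − 4.68)/avg = -1/4.18 = -0.239234…
E_cross = (-4870/15855) / (-1/4.18) = 1.2839…
E_cross > 0 ⇒ the goods are substitutes.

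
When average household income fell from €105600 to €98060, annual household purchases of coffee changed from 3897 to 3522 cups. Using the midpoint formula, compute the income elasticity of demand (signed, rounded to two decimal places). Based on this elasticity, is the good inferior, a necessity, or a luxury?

%ΔQ = (3522 − 3897)/[( 3897 + 3522)/2] = -375/3709.5 = -0.101091…
%ΔIncome = (98060 − 105600)/[( 105600 + 98060)/2] = -7540/101830 = -0.074044…
E_income = (-375/3709.5) / (-7540/101830) = 1.3652…
E_income > 1 ⇒ normal good, luxury.

1.37; luxury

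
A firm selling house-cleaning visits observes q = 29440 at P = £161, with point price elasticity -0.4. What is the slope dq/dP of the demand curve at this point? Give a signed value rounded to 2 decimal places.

Ed = (dq/dP)·(P/q) ⇒ dq/dP = Ed·q/P = (-0.4)·29440/161 = -73.1428…

-73.14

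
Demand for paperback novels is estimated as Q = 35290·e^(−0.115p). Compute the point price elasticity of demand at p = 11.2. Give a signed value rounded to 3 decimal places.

-1.288

dQ/dp = −0.115·Q = -1119.38. At p = 11.2, Q = 9733.75.
Ed = (dQ/dp)·(p/Q) = (-1119.38) × (11.2/9733.75) = -1.288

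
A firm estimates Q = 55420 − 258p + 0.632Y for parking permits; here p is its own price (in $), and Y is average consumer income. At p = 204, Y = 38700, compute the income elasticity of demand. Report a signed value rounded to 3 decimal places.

At the given values, Q = 55420 − 258(204) + 0.632(38700) = 27246.4.
∂Q/∂Y = 0.632.
E = (0.632) × (38700/27246.4) = 0.89767…

0.898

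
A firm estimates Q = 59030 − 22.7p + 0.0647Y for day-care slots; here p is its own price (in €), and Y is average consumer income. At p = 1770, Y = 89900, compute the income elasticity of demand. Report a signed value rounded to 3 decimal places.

0.236

At the given values, Q = 59030 − 22.7(1770) + 0.0647(89900) = 24667.53.
∂Q/∂Y = 0.0647.
E = (0.0647) × (89900/24667.53) = 0.23579…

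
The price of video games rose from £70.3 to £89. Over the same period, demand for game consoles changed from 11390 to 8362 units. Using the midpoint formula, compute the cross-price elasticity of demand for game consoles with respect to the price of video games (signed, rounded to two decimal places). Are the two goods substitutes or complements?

-1.31; complements

%ΔQ_{game consoles} = (8362 − 11390)/avg = -3028/9876 = -0.306601…
%ΔP_{video games} = (89 − 70.3)/avg = 18.7/79.65 = 0.234777…
E_cross = (-3028/9876) / (18.7/79.65) = -1.3059…
E_cross < 0 ⇒ the goods are complements.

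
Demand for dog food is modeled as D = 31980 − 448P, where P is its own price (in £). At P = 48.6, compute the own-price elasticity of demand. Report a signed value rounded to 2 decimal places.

-2.13

At the given values, D = 31980 − 448(48.6) = 10207.2.
∂D/∂P = −448.
E = (-448) × (48.6/10207.2) = -2.1330…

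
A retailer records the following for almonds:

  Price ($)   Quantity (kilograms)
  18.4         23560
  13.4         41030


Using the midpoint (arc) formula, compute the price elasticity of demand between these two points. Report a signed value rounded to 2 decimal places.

-1.72

%ΔQ = (41030 − 23560) / [(23560 + 41030)/2] = 17470/32295 = 0.540950…
%ΔP = (13.4 − 18.4) / [(18.4 + 13.4)/2] = -5/15.9 = -0.314465…
Arc Ed = %ΔQ / %ΔP = (17470/32295) / (-5/15.9) = -1.7202…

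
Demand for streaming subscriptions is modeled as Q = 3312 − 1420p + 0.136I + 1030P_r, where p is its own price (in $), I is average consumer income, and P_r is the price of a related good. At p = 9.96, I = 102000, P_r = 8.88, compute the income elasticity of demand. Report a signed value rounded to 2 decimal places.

At the given values, Q = 3312 − 1420(9.96) + 0.136(102000) + 1030(8.88) = 12187.2.
∂Q/∂I = 0.136.
E = (0.136) × (102000/12187.2) = 1.1382…

1.14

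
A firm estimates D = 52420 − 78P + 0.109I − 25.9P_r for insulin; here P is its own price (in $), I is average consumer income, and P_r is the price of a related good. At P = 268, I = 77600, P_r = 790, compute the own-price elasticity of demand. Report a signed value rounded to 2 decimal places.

-1.07

At the given values, D = 52420 − 78(268) + 0.109(77600) − 25.9(790) = 19513.4.
∂D/∂P = −78.
E = (-78) × (268/19513.4) = -1.0712…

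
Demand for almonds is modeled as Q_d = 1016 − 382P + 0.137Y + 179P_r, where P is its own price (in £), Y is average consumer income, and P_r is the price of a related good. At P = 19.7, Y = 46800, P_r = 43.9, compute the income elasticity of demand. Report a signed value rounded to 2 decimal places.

At the given values, Q_d = 1016 − 382(19.7) + 0.137(46800) + 179(43.9) = 7760.3.
∂Q_d/∂Y = 0.137.
E = (0.137) × (46800/7760.3) = 0.8262…

0.83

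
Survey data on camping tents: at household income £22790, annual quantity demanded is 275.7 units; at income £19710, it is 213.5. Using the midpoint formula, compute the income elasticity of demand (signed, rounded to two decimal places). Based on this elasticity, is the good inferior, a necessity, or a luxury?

%ΔQ = (213.5 − 275.7)/[( 275.7 + 213.5)/2] = -62.2/244.6 = -0.254292…
%ΔIncome = (19710 − 22790)/[( 22790 + 19710)/2] = -3080/21250 = -0.144941…
E_income = (-62.2/244.6) / (-3080/21250) = 1.7544…
E_income > 1 ⇒ normal good, luxury.

1.75; luxury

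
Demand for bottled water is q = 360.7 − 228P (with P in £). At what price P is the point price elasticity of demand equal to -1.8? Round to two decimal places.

Ed = −228P/(360.7 − 228P). Set this equal to -1.8:
228P = 1.8·(360.7 − 228P) ⇒ 228P(1 + 1.8) = 1.8·360.7
P = 1.8·360.7 / (228·2.8) = 1.0170…

1.02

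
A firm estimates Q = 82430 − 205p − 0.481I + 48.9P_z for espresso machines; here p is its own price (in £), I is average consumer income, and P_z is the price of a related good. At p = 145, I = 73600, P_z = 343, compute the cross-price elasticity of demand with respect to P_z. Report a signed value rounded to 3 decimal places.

At the given values, Q = 82430 − 205(145) − 0.481(73600) + 48.9(343) = 34076.1.
∂Q/∂P_z = 48.9.
E = (48.9) × (343/34076.1) = 0.49221…

0.492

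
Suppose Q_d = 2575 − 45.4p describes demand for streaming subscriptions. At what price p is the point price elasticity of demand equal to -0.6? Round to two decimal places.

21.27

Ed = −45.4p/(2575 − 45.4p). Set this equal to -0.6:
45.4p = 0.6·(2575 − 45.4p) ⇒ 45.4p(1 + 0.6) = 0.6·2575
p = 0.6·2575 / (45.4·1.6) = 21.2692…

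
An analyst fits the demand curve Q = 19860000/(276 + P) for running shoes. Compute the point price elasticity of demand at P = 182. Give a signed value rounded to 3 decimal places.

dQ/dP = −19860000/(276 + P)² = -94.6778. At P = 182, Q = 43362.4.
Ed = (dQ/dP)·(P/Q) = (-94.6778) × (182/43362.4) = -0.39737…

-0.397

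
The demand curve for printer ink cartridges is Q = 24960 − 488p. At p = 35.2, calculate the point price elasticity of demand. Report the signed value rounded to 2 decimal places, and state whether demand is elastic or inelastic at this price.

dQ/dp = −488. At p = 35.2, Q = 24960 − 488(35.2) = 7782.4.
Ed = (dQ/dp)·(p/Q) = −488 × (35.2/7782.4) = -2.2072…
|Ed| = 2.21 > 1, so demand is elastic.

-2.21; elastic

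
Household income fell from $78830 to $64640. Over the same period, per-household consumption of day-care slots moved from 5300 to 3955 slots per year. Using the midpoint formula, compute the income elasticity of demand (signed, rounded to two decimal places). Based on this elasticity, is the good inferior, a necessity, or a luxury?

1.47; luxury

%ΔQ = (3955 − 5300)/[( 5300 + 3955)/2] = -1345/4627.5 = -0.290653…
%ΔIncome = (64640 − 78830)/[( 78830 + 64640)/2] = -14190/71735 = -0.197811…
E_income = (-1345/4627.5) / (-14190/71735) = 1.4693…
E_income > 1 ⇒ normal good, luxury.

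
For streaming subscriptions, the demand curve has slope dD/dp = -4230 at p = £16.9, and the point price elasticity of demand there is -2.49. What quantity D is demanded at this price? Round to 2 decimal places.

Ed = (dD/dp)·(p/D) ⇒ D = (dD/dp)·p/Ed = (-4230)·16.9/(-2.49) = 28709.6385…

28709.64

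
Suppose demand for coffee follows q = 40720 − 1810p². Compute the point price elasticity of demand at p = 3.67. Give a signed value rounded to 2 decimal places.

dq/dp = −2·1810·p = -13285.4. At p = 3.67, q = 16341.291.
Ed = (dq/dp)·(p/q) = (-13285.4) × (3.67/16341.291) = -2.9836…

-2.98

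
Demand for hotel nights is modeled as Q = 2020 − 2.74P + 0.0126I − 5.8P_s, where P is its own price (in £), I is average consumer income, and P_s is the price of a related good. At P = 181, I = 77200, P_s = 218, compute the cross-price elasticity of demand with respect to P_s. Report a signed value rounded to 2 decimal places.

At the given values, Q = 2020 − 2.74(181) + 0.0126(77200) − 5.8(218) = 1232.38.
∂Q/∂P_s = -5.8.
E = (-5.8) × (218/1232.38) = -1.0259…

-1.03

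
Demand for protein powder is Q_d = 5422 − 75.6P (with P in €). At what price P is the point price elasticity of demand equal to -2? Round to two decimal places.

47.81

Ed = −75.6P/(5422 − 75.6P). Set this equal to -2:
75.6P = 2·(5422 − 75.6P) ⇒ 75.6P(1 + 2) = 2·5422
P = 2·5422 / (75.6·3) = 47.8130…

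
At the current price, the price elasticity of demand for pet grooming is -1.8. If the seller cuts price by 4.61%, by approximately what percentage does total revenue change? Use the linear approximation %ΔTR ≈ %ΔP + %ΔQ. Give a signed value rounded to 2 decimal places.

+3.69%

%ΔQ ≈ Ed × %ΔP = (-1.8) × (-4.61%) = +8.2980%
%ΔTR ≈ %ΔP + %ΔQ = (-4.61%) + (+8.2980%) = +3.6880%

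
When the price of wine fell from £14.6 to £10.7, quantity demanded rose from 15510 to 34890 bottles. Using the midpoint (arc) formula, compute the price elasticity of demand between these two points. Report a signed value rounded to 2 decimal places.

-2.49

%ΔQ = (34890 − 15510) / [(15510 + 34890)/2] = 19380/25200 = 0.769047…
%ΔP = (10.7 − 14.6) / [(14.6 + 10.7)/2] = -3.9/12.65 = -0.308300…
Arc Ed = %ΔQ / %ΔP = (19380/25200) / (-3.9/12.65) = -2.4944…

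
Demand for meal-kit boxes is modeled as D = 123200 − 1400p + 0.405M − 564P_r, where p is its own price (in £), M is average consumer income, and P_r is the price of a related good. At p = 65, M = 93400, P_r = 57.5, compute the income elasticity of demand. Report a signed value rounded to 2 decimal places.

At the given values, D = 123200 − 1400(65) + 0.405(93400) − 564(57.5) = 37597.
∂D/∂M = 0.405.
E = (0.405) × (93400/37597) = 1.0061…

1.01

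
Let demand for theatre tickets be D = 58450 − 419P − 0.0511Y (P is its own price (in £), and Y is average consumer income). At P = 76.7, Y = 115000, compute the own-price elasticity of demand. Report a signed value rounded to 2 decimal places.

-1.57

At the given values, D = 58450 − 419(76.7) − 0.0511(115000) = 20436.2.
∂D/∂P = −419.
E = (-419) × (76.7/20436.2) = -1.5725…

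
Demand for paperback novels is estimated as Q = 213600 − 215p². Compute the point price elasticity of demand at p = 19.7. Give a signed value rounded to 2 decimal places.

dQ/dp = −2·215·p = -8471. At p = 19.7, Q = 130160.65.
Ed = (dQ/dp)·(p/Q) = (-8471) × (19.7/130160.65) = -1.2820…

-1.28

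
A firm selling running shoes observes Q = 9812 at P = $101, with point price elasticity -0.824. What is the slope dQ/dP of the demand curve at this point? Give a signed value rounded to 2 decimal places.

-80.05

Ed = (dQ/dP)·(P/Q) ⇒ dQ/dP = Ed·Q/P = (-0.824)·9812/101 = -80.0503…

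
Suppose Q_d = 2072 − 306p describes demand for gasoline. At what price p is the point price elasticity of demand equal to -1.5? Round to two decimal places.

Ed = −306p/(2072 − 306p). Set this equal to -1.5:
306p = 1.5·(2072 − 306p) ⇒ 306p(1 + 1.5) = 1.5·2072
p = 1.5·2072 / (306·2.5) = 4.0627…

4.06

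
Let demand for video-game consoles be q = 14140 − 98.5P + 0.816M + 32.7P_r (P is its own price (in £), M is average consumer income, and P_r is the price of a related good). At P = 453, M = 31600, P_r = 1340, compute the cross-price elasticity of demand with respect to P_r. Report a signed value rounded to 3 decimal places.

1.120

At the given values, q = 14140 − 98.5(453) + 0.816(31600) + 32.7(1340) = 39123.1.
∂q/∂P_r = 32.7.
E = (32.7) × (1340/39123.1) = 1.12000…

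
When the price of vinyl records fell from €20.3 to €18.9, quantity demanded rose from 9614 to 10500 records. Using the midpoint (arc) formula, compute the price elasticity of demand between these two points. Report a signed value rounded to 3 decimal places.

%ΔQ = (10500 − 9614) / [(9614 + 10500)/2] = 886/10057 = 0.088097…
%ΔP = (18.9 − 20.3) / [(20.3 + 18.9)/2] = -1.4/19.6 = -0.071428…
Arc Ed = %ΔQ / %ΔP = (886/10057) / (-1.4/19.6) = -1.23336…

-1.233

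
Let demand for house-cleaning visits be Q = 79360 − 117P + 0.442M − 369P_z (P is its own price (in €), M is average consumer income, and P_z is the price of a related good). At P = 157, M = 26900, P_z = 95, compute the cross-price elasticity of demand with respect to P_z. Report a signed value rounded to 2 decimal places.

At the given values, Q = 79360 − 117(157) + 0.442(26900) − 369(95) = 37825.8.
∂Q/∂P_z = -369.
E = (-369) × (95/37825.8) = -0.9267…

-0.93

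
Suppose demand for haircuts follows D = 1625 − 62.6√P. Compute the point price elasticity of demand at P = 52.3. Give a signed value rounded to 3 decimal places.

-0.193

dD/dP = −62.6/(2√P) = -4.32806. At P = 52.3, D = 1172.28.
Ed = (dD/dP)·(P/D) = (-4.32806) × (52.3/1172.28) = -0.19309…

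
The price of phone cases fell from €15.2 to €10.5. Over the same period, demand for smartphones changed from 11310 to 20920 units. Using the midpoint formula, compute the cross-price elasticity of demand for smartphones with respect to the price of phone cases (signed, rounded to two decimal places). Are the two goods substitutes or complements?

-1.63; complements

%ΔQ_{smartphones} = (20920 − 11310)/avg = 9610/16115 = 0.596338…
%ΔP_{phone cases} = (10.5 − 15.2)/avg = -4.7/12.85 = -0.365758…
E_cross = (9610/16115) / (-4.7/12.85) = -1.6304…
E_cross < 0 ⇒ the goods are complements.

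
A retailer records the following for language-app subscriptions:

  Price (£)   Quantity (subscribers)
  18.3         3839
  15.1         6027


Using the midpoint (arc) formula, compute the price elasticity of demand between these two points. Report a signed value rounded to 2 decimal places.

-2.31

%ΔQ = (6027 − 3839) / [(3839 + 6027)/2] = 2188/4933 = 0.443543…
%ΔP = (15.1 − 18.3) / [(18.3 + 15.1)/2] = -3.2/16.7 = -0.191616…
Arc Ed = %ΔQ / %ΔP = (2188/4933) / (-3.2/16.7) = -2.3147…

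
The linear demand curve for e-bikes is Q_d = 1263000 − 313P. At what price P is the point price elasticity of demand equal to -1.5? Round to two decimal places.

2421.09

Ed = −313P/(1263000 − 313P). Set this equal to -1.5:
313P = 1.5·(1263000 − 313P) ⇒ 313P(1 + 1.5) = 1.5·1263000
P = 1.5·1263000 / (313·2.5) = 2421.0862…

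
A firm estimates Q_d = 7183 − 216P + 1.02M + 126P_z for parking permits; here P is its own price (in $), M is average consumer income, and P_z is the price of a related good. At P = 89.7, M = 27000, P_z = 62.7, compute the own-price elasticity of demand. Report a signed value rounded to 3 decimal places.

At the given values, Q_d = 7183 − 216(89.7) + 1.02(27000) + 126(62.7) = 23248.
∂Q_d/∂P = −216.
E = (-216) × (89.7/23248) = -0.83341…

-0.833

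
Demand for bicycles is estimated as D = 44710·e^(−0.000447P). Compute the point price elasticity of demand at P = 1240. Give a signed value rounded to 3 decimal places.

dD/dP = −0.000447·D = -11.4813. At P = 1240, D = 25685.3.
Ed = (dD/dP)·(P/D) = (-11.4813) × (1240/25685.3) = -0.55428

-0.554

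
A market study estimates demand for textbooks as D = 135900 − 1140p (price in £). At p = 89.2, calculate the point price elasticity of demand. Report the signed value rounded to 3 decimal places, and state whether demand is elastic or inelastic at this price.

-2.972; elastic

dD/dp = −1140. At p = 89.2, D = 135900 − 1140(89.2) = 34212.
Ed = (dD/dp)·(p/D) = −1140 × (89.2/34212) = -2.97229…
|Ed| = 2.972 > 1, so demand is elastic.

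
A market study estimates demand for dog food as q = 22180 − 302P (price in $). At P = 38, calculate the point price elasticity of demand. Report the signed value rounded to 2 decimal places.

dq/dP = −302. At P = 38, q = 22180 − 302(38) = 10704.
Ed = (dq/dP)·(P/q) = −302 × (38/10704) = -1.0721…

-1.07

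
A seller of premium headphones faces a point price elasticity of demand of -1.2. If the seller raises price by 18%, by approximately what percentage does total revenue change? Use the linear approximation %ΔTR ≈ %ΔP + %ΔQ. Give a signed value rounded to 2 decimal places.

-3.60%

%ΔQ ≈ Ed × %ΔP = (-1.2) × (+18%) = -21.6000%
%ΔTR ≈ %ΔP + %ΔQ = (+18%) + (-21.6000%) = -3.6000%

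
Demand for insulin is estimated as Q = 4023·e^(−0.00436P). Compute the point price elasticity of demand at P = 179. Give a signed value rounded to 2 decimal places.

dQ/dP = −0.00436·Q = -8.03703. At P = 179, Q = 1843.36.
Ed = (dQ/dP)·(P/Q) = (-8.03703) × (179/1843.36) = -0.7804…

-0.78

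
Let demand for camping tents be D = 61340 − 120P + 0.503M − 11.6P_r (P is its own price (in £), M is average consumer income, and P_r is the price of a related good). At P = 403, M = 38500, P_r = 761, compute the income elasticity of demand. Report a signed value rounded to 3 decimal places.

0.823

At the given values, D = 61340 − 120(403) + 0.503(38500) − 11.6(761) = 23517.9.
∂D/∂M = 0.503.
E = (0.503) × (38500/23517.9) = 0.82343…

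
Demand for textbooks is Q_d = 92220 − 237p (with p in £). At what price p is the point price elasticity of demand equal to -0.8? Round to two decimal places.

172.94

Ed = −237p/(92220 − 237p). Set this equal to -0.8:
237p = 0.8·(92220 − 237p) ⇒ 237p(1 + 0.8) = 0.8·92220
p = 0.8·92220 / (237·1.8) = 172.9395…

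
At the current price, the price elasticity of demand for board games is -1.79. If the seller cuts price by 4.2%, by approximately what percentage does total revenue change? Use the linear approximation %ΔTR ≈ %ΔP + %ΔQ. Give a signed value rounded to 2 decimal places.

+3.32%

%ΔQ ≈ Ed × %ΔP = (-1.79) × (-4.2%) = +7.5180%
%ΔTR ≈ %ΔP + %ΔQ = (-4.2%) + (+7.5180%) = +3.3180%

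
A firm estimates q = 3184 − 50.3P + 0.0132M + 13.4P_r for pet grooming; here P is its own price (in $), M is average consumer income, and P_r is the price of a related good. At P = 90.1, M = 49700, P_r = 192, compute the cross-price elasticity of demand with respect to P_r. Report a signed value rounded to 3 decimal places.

1.368

At the given values, q = 3184 − 50.3(90.1) + 0.0132(49700) + 13.4(192) = 1880.81.
∂q/∂P_r = 13.4.
E = (13.4) × (192/1880.81) = 1.36792…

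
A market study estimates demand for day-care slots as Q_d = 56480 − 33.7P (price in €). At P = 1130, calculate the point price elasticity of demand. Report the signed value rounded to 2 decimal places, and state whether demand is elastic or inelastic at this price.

-2.07; elastic

dQ_d/dP = −33.7. At P = 1130, Q_d = 56480 − 33.7(1130) = 18399.
Ed = (dQ_d/dP)·(P/Q_d) = −33.7 × (1130/18399) = -2.0697…
|Ed| = 2.07 > 1, so demand is elastic.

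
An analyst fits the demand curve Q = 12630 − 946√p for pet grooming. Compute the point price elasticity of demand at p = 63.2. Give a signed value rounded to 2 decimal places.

-0.74

dQ/dp = −946/(2√p) = -59.498. At p = 63.2, Q = 5109.45.
Ed = (dQ/dp)·(p/Q) = (-59.498) × (63.2/5109.45) = -0.7359…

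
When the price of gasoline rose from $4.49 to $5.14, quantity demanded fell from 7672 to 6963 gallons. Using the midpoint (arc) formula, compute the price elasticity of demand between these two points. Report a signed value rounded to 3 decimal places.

%ΔQ = (6963 − 7672) / [(7672 + 6963)/2] = -709/7317.5 = -0.096891…
%ΔP = (5.14 − 4.49) / [(4.49 + 5.14)/2] = 0.65/4.815 = 0.134994…
Arc Ed = %ΔQ / %ΔP = (-709/7317.5) / (0.65/4.815) = -0.71773…

-0.718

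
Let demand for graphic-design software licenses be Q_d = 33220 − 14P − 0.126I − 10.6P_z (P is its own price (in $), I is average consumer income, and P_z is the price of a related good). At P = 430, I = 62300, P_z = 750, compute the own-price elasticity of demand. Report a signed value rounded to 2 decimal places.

At the given values, Q_d = 33220 − 14(430) − 0.126(62300) − 10.6(750) = 11400.2.
∂Q_d/∂P = −14.
E = (-14) × (430/11400.2) = -0.5280…

-0.53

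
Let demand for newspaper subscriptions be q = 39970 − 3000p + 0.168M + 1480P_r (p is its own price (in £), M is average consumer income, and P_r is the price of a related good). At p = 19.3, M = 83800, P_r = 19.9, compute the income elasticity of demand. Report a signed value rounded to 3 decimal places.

At the given values, q = 39970 − 3000(19.3) + 0.168(83800) + 1480(19.9) = 25600.4.
∂q/∂M = 0.168.
E = (0.168) × (83800/25600.4) = 0.54992…

0.550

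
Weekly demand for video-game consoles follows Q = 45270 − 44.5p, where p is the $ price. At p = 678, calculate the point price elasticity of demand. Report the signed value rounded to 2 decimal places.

dQ/dp = −44.5. At p = 678, Q = 45270 − 44.5(678) = 15099.
Ed = (dQ/dp)·(p/Q) = −44.5 × (678/15099) = -1.9982…

-2.00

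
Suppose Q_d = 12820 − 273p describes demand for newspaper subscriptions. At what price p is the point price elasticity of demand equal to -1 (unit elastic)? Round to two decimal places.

Ed = −273p/(12820 − 273p). Set this equal to -1:
273p = 1·(12820 − 273p) ⇒ 273p(1 + 1) = 1·12820
p = 1·12820 / (273·2) = 23.4798…

23.48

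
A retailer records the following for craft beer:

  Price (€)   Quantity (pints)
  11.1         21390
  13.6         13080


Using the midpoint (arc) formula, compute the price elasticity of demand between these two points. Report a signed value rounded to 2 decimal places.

-2.38

%ΔQ = (13080 − 21390) / [(21390 + 13080)/2] = -8310/17235 = -0.482158…
%ΔP = (13.6 − 11.1) / [(11.1 + 13.6)/2] = 2.5/12.35 = 0.202429…
Arc Ed = %ΔQ / %ΔP = (-8310/17235) / (2.5/12.35) = -2.3818…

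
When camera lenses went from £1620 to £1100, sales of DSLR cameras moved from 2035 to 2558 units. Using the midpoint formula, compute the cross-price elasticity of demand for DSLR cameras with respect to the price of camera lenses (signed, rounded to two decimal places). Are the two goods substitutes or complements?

%ΔQ_{DSLR cameras} = (2558 − 2035)/avg = 523/2296.5 = 0.227737…
%ΔP_{camera lenses} = (1100 − 1620)/avg = -520/1360 = -0.382352…
E_cross = (523/2296.5) / (-520/1360) = -0.5956…
E_cross < 0 ⇒ the goods are complements.

-0.60; complements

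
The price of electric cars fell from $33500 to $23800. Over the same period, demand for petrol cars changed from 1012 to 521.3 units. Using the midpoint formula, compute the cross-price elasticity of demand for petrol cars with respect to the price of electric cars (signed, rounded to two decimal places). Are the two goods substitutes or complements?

%ΔQ_{petrol cars} = (521.3 − 1012)/avg = -490.7/766.65 = -0.640057…
%ΔP_{electric cars} = (23800 − 33500)/avg = -9700/28650 = -0.338568…
E_cross = (-490.7/766.65) / (-9700/28650) = 1.8904…
E_cross > 0 ⇒ the goods are substitutes.

1.89; substitutes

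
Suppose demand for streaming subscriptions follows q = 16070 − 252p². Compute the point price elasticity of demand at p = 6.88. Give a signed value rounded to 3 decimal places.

-5.760

dq/dp = −2·252·p = -3467.52. At p = 6.88, q = 4141.7312.
Ed = (dq/dp)·(p/q) = (-3467.52) × (6.88/4141.7312) = -5.76004…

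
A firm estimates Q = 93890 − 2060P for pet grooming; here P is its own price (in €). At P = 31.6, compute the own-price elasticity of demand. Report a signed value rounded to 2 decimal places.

At the given values, Q = 93890 − 2060(31.6) = 28794.
∂Q/∂P = −2060.
E = (-2060) × (31.6/28794) = -2.2607…

-2.26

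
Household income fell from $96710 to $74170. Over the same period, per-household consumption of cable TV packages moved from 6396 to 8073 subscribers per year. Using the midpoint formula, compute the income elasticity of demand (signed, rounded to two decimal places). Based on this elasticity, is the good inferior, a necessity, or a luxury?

-0.88; inferior

%ΔQ = (8073 − 6396)/[( 6396 + 8073)/2] = 1677/7234.5 = 0.231805…
%ΔIncome = (74170 − 96710)/[( 96710 + 74170)/2] = -22540/85440 = -0.263810…
E_income = (1677/7234.5) / (-22540/85440) = -0.8786…
E_income < 0 ⇒ inferior good.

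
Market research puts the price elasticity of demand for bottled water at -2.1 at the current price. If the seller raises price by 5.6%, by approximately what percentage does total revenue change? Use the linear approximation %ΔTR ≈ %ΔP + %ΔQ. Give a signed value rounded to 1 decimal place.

-6.2%

%ΔQ ≈ Ed × %ΔP = (-2.1) × (+5.6%) = -11.7600%
%ΔTR ≈ %ΔP + %ΔQ = (+5.6%) + (-11.7600%) = -6.1600%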